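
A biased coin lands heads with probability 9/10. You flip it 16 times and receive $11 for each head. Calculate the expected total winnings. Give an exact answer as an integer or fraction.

792/5 dollars

E[#heads] = 16·9/10 = 72/5 (linearity over flips).
E[winnings] = 11·72/5 = 792/5.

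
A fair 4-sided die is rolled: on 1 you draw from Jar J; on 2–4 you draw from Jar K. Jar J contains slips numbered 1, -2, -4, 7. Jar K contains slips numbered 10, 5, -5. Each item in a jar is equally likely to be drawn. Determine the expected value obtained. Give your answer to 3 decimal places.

E[X | Jar J] = (1 − 2 − 4 + 7)/4 = 1/2
E[X | Jar K] = (10 + 5 − 5)/3 = 10/3
E[X] = (1/4)·1/2 + (3/4)·10/3 = 21/8 ≈ 2.625

2.625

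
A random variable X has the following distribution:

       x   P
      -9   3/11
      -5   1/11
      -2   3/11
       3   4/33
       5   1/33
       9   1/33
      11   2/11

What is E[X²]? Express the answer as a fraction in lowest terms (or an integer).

1708/33

E[X²] = (3/11)·81 + (1/11)·25 + (3/11)·4 + (4/33)·9 + (1/33)·25 + (1/33)·81 + (2/11)·121
     = 1708/33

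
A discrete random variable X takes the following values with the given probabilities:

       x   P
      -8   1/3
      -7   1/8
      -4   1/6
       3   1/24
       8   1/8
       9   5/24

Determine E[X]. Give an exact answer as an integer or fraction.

-29/24

E[X] = (1/3)·(-8) + (1/8)·(-7) + (1/6)·(-4) + (1/24)·3 + (1/8)·8 + (5/24)·9
     = -29/24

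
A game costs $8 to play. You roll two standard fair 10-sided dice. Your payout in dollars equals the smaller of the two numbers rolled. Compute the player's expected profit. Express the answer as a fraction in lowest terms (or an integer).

Distribution of the smaller of the two numbers rolled: 1 w.p. 19/100, 2 w.p. 17/100, 3 w.p. 3/20, 4 w.p. 13/100, 5 w.p. 11/100, 6 w.p. 9/100, …
E[payout] = (19/100)·1 + (17/100)·2 + (3/20)·3 + (13/100)·4 + (11/100)·5 + (9/100)·6 + (7/100)·7 + (1/20)·8 + (3/100)·9 + (1/100)·10 = 77/20
Expected profit = 77/20 − 8 = -83/20

-83/20 dollars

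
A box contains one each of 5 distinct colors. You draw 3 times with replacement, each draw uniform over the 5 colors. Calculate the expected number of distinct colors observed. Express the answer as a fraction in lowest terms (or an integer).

Let Xⱼ=1 if type j appears at least once. P(Xⱼ=1) = 1 − ((5−1)/5)^3 = 61/125.
E[#distinct] = 5·61/125 = 61/25.

61/25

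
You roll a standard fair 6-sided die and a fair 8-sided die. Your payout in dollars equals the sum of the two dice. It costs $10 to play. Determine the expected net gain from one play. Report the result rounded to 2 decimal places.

Distribution of the sum of the two dice: 2 w.p. 1/48, 3 w.p. 1/24, 4 w.p. 1/16, 5 w.p. 1/12, 6 w.p. 5/48, 7 w.p. 1/8, …
E[payout] = (1/48)·2 + (1/24)·3 + (1/16)·4 + (1/12)·5 + (5/48)·6 + (1/8)·7 + (1/8)·8 + (1/8)·9 + (5/48)·10 + (1/12)·11 + (1/16)·12 + (1/24)·13 + (1/48)·14 = 8
Expected profit = 8 − 10 = -2 ≈ -$2.00

-$2.00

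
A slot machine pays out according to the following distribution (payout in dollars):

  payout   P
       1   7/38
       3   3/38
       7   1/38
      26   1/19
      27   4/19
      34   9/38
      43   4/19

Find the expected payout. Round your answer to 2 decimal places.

E[X] = (7/38)·1 + (3/38)·3 + (1/38)·7 + (1/19)·26 + (4/19)·27 + (9/38)·34 + (4/19)·43
     = 941/38 ≈ 24.76

$24.76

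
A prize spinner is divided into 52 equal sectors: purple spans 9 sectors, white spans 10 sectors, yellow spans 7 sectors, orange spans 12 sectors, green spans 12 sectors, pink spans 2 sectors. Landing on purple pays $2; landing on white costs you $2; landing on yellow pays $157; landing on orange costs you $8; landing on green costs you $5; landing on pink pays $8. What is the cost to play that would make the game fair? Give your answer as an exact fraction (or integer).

E[payout] = (9/52)·2 + (10/52)·(-2) + (7/52)·157 + (12/52)·(-8) + (12/52)·(-5) + (2/52)·8 = 957/52
Fair fee = E[payout] = 957/52

957/52 dollars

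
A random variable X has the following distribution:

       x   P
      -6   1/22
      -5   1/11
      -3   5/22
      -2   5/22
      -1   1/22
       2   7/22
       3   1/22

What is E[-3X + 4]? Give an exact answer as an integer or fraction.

163/22

E[-3x+4] = (1/22)·22 + (1/11)·19 + (5/22)·13 + (5/22)·10 + (1/22)·7 + (7/22)·(-2) + (1/22)·(-5)
     = 163/22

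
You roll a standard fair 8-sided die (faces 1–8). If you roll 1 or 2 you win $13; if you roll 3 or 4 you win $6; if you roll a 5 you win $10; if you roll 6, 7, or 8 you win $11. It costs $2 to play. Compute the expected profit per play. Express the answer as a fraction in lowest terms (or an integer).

65/8 dollars

E[payout] = (1/4)·6 + (1/8)·10 + (3/8)·11 + (1/4)·13 = 81/8
Expected profit = 81/8 − 2 = 65/8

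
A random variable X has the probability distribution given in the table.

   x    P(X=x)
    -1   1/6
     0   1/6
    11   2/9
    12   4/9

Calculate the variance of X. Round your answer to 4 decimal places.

33.1265

E[X] = (1/6)·(-1) + (1/6)·0 + (2/9)·11 + (4/9)·12 = 137/18
E[X²] = (1/6)·1 + (1/6)·0 + (2/9)·121 + (4/9)·144 = 1639/18
Var(X) = 1639/18 − (137/18)² = 10733/324 ≈ 33.1265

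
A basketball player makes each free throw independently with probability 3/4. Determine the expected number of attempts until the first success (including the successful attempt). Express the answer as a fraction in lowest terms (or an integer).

For a geometric distribution, E[trials] = 1/p = 1/(3/4) = 4/3.

4/3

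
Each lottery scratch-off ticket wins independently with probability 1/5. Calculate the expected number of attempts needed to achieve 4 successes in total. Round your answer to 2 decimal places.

20.00

By linearity (sum of 4 independent geometric waits), E[trials] = 4/p = 4/(1/5) = 20.
≈ 20.00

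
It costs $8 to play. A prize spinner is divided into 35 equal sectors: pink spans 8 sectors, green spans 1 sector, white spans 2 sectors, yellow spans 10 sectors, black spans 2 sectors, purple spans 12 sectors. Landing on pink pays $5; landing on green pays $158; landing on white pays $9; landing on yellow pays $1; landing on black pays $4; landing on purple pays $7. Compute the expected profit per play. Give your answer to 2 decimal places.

E[payout] = (8/35)·5 + (1/35)·158 + (2/35)·9 + (10/35)·1 + (2/35)·4 + (12/35)·7 = 318/35
Expected profit = 318/35 − 8 = 38/35 ≈ $1.09

$1.09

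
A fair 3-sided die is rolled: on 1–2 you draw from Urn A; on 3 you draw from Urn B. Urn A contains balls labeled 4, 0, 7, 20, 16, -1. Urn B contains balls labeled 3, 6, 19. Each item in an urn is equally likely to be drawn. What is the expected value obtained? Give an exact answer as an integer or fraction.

74/9

E[X | Urn A] = (4 + 0 + 7 + 20 + 16 − 1)/6 = 23/3
E[X | Urn B] = (3 + 6 + 19)/3 = 28/3
E[X] = (2/3)·23/3 + (1/3)·28/3 = 74/9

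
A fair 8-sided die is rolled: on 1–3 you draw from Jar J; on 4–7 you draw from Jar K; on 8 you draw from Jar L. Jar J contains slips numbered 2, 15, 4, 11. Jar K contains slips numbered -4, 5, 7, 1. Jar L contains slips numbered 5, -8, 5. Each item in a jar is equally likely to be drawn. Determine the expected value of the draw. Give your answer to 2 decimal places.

4.21

E[X | Jar J] = (2 + 15 + 4 + 11)/4 = 8
E[X | Jar K] = (-4 + 5 + 7 + 1)/4 = 9/4
E[X | Jar L] = (5 − 8 + 5)/3 = 2/3
E[X] = (3/8)·8 + (1/2)·9/4 + (1/8)·2/3 = 101/24 ≈ 4.21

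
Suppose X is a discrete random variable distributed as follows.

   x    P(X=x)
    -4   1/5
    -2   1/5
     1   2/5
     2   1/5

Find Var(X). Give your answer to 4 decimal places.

5.0400

E[X] = (1/5)·(-4) + (1/5)·(-2) + (2/5)·1 + (1/5)·2 = -2/5
E[X²] = (1/5)·16 + (1/5)·4 + (2/5)·1 + (1/5)·4 = 26/5
Var(X) = 26/5 − (-2/5)² = 126/25 ≈ 5.0400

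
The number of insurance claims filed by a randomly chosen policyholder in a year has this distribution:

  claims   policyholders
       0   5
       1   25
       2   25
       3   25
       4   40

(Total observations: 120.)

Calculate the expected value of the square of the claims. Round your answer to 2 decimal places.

Total = 120, so P(claims=0) = 5/120, etc.
E[X²] = (1/24)·0 + (5/24)·1 + (5/24)·4 + (5/24)·9 + (1/3)·16
     = 33/4 ≈ 8.25

8.25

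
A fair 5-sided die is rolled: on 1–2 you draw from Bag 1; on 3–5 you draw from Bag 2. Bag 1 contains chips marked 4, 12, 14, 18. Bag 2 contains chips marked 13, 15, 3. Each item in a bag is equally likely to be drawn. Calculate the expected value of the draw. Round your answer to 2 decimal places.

11.00

E[X | Bag 1] = (4 + 12 + 14 + 18)/4 = 12
E[X | Bag 2] = (13 + 15 + 3)/3 = 31/3
E[X] = (2/5)·12 + (3/5)·31/3 = 11 ≈ 11.00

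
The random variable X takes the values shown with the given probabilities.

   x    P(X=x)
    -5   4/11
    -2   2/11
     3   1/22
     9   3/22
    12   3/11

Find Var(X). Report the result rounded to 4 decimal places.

54.5207

E[X] = (4/11)·(-5) + (2/11)·(-2) + (1/22)·3 + (3/22)·9 + (3/11)·12 = 27/11
E[X²] = (4/11)·25 + (2/11)·4 + (1/22)·9 + (3/22)·81 + (3/11)·144 = 666/11
Var(X) = 666/11 − (27/11)² = 6597/121 ≈ 54.5207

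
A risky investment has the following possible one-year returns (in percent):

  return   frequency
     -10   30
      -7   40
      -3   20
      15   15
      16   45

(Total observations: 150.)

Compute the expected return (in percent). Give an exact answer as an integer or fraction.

61/30

Total = 150, so P(return=-10) = 30/150, etc.
E[X] = (1/5)·(-10) + (4/15)·(-7) + (2/15)·(-3) + (1/10)·15 + (3/10)·16
     = 61/30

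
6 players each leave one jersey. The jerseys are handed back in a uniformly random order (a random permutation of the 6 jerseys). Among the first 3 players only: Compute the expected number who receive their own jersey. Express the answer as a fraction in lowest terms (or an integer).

Let Xᵢ = 1 if person i gets their own jersey. For each i, P(Xᵢ=1) = 1/6.
By linearity of expectation, E[X₁+…+X_3] = 3·(1/6) = 1/2.

1/2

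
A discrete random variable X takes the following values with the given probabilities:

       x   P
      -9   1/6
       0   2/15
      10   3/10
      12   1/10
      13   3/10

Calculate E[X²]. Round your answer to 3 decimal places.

E[X²] = (1/6)·81 + (2/15)·0 + (3/10)·100 + (1/10)·144 + (3/10)·169
     = 543/5 ≈ 108.600

108.600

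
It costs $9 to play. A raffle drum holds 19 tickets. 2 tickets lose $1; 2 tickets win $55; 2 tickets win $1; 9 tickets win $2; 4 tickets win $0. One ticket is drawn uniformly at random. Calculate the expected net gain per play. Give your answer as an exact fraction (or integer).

-43/19 dollars

E[payout] = (2/19)·(-1) + (2/19)·55 + (2/19)·1 + (9/19)·2 + (4/19)·0 = 128/19
Expected profit = 128/19 − 9 = -43/19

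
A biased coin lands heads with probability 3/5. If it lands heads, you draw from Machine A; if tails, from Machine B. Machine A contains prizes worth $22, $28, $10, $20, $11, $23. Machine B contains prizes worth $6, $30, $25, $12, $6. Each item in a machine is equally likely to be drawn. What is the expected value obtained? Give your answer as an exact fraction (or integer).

E[X | Machine A] = (22 + 28 + 10 + 20 + 11 + 23)/6 = 19
E[X | Machine B] = (6 + 30 + 25 + 12 + 6)/5 = 79/5
E[X] = (3/5)·19 + (2/5)·79/5 = 443/25

443/25 dollars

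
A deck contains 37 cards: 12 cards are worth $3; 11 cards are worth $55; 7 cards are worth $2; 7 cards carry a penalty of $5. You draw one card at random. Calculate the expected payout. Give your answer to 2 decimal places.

$16.76

E[payout] = (12/37)·3 + (11/37)·55 + (7/37)·2 + (7/37)·(-5) = 620/37
≈ $16.76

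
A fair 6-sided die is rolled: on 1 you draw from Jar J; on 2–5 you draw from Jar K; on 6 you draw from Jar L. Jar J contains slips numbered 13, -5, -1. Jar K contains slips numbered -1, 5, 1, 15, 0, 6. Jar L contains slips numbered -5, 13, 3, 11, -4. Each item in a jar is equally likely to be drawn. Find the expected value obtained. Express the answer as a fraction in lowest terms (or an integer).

349/90

E[X | Jar J] = (13 − 5 − 1)/3 = 7/3
E[X | Jar K] = (-1 + 5 + 1 + 15 + 0 + 6)/6 = 13/3
E[X | Jar L] = (-5 + 13 + 3 + 11 − 4)/5 = 18/5
E[X] = (1/6)·7/3 + (2/3)·13/3 + (1/6)·18/5 = 349/90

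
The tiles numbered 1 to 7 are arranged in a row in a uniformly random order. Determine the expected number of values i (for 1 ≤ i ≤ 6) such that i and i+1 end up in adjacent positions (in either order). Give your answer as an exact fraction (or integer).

12/7

For each i ∈ {1,…,6}, let Xᵢ = 1 if i and i+1 are adjacent. P(Xᵢ=1) = 2·(7−1)!/7! = 2/7.
By linearity, E[ΣXᵢ] = (6)·(2/7) = 12/7.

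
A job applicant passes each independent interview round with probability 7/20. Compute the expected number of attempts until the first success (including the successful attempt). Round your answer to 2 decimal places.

For a geometric distribution, E[trials] = 1/p = 1/(7/20) = 20/7.
≈ 2.86

2.86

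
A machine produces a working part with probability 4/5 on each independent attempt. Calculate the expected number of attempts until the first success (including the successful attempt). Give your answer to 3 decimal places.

For a geometric distribution, E[trials] = 1/p = 1/(4/5) = 5/4.
≈ 1.250

1.250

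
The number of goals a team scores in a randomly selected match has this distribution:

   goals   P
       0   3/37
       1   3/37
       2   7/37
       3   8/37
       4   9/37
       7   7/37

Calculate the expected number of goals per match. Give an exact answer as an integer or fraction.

E[X] = (3/37)·0 + (3/37)·1 + (7/37)·2 + (8/37)·3 + (9/37)·4 + (7/37)·7
     = 126/37

126/37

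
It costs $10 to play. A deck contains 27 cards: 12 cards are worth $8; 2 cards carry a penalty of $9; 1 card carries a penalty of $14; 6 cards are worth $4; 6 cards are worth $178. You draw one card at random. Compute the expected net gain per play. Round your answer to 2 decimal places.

E[payout] = (12/27)·8 + (2/27)·(-9) + (1/27)·(-14) + (6/27)·4 + (6/27)·178 = 1156/27
Expected profit = 1156/27 − 10 = 886/27 ≈ $32.81

$32.81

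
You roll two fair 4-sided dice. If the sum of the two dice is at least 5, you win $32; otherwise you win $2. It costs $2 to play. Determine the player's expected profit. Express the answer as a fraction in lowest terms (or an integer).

E[payout] = (3/8)·2 + (5/8)·32 = 83/4
Expected profit = 83/4 − 2 = 75/4

75/4 dollars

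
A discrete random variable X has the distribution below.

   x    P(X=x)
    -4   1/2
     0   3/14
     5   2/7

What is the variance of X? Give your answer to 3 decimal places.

E[X] = (1/2)·(-4) + (3/14)·0 + (2/7)·5 = -4/7
E[X²] = (1/2)·16 + (3/14)·0 + (2/7)·25 = 106/7
Var(X) = 106/7 − (-4/7)² = 726/49 ≈ 14.816

14.816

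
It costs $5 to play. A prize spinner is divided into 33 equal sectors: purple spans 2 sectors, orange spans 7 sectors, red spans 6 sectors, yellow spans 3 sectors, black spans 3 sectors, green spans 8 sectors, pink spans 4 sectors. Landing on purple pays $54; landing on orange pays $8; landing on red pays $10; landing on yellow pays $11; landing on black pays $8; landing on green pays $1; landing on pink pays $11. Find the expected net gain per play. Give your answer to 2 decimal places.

E[payout] = (2/33)·54 + (7/33)·8 + (6/33)·10 + (3/33)·11 + (3/33)·8 + (8/33)·1 + (4/33)·11 = 111/11
Expected profit = 111/11 − 5 = 56/11 ≈ $5.09

$5.09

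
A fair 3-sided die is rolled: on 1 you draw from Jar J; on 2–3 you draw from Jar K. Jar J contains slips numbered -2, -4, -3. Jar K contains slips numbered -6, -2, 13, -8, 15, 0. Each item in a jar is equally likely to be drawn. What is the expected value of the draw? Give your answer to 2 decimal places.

0.33

E[X | Jar J] = (-2 − 4 − 3)/3 = -3
E[X | Jar K] = (-6 − 2 + 13 − 8 + 15 + 0)/6 = 2
E[X] = (1/3)·(-3) + (2/3)·2 = 1/3 ≈ 0.33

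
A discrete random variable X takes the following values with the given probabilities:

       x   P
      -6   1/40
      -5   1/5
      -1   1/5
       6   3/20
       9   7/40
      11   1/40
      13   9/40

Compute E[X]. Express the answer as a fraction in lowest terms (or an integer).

173/40

E[X] = (1/40)·(-6) + (1/5)·(-5) + (1/5)·(-1) + (3/20)·6 + (7/40)·9 + (1/40)·11 + (9/40)·13
     = 173/40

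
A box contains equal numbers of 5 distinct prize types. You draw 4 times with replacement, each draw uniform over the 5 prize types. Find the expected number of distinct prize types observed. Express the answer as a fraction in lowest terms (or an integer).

Let Xⱼ=1 if type j appears at least once. P(Xⱼ=1) = 1 − ((5−1)/5)^4 = 369/625.
E[#distinct] = 5·369/625 = 369/125.

369/125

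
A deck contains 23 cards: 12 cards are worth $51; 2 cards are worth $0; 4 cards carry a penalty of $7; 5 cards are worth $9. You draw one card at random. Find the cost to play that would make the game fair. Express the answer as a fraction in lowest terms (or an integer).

629/23 dollars

E[payout] = (12/23)·51 + (2/23)·0 + (4/23)·(-7) + (5/23)·9 = 629/23
Fair fee = E[payout] = 629/23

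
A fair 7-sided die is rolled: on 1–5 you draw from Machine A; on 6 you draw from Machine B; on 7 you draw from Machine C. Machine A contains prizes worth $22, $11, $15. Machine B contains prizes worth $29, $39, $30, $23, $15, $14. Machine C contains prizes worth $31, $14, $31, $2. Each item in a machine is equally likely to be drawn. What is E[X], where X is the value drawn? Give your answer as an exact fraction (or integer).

249/14 dollars

E[X | Machine A] = (22 + 11 + 15)/3 = 16
E[X | Machine B] = (29 + 39 + 30 + 23 + 15 + 14)/6 = 25
E[X | Machine C] = (31 + 14 + 31 + 2)/4 = 39/2
E[X] = (5/7)·16 + (1/7)·25 + (1/7)·39/2 = 249/14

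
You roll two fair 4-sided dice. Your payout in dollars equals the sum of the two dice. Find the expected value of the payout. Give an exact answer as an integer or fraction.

$5

Distribution of the sum of the two dice: 2 w.p. 1/16, 3 w.p. 1/8, 4 w.p. 3/16, 5 w.p. 1/4, 6 w.p. 3/16, 7 w.p. 1/8, …
E[payout] = (1/16)·2 + (1/8)·3 + (3/16)·4 + (1/4)·5 + (3/16)·6 + (1/8)·7 + (1/16)·8 = 5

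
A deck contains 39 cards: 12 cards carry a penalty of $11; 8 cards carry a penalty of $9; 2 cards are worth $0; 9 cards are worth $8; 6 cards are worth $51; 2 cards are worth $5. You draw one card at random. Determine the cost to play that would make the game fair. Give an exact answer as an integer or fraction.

184/39 dollars

E[payout] = (12/39)·(-11) + (8/39)·(-9) + (2/39)·0 + (9/39)·8 + (6/39)·51 + (2/39)·5 = 184/39
Fair fee = E[payout] = 184/39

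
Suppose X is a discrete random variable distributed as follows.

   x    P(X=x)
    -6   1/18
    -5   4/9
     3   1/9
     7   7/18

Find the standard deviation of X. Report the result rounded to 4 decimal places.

E[X] = 1/2, E[X²] = 199/6
Var(X) = E[X²] − (E[X])² = 199/6 − 1/4 = 395/12
SD(X) = √(395/12) ≈ 5.7373

5.7373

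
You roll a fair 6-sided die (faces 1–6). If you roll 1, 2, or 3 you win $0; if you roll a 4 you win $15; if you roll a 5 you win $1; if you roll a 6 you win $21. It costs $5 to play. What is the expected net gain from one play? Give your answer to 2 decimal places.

E[payout] = (1/2)·0 + (1/6)·1 + (1/6)·15 + (1/6)·21 = 37/6
Expected profit = 37/6 − 5 = 7/6 ≈ $1.17

$1.17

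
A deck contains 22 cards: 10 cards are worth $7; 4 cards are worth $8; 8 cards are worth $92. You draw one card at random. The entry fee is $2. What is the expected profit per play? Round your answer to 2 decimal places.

E[payout] = (10/22)·7 + (4/22)·8 + (8/22)·92 = 419/11
Expected profit = 419/11 − 2 = 397/11 ≈ $36.09

$36.09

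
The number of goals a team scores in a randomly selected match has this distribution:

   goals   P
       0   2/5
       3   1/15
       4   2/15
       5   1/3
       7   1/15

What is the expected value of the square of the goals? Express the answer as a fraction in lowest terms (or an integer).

E[X²] = (2/5)·0 + (1/15)·9 + (2/15)·16 + (1/3)·25 + (1/15)·49
     = 43/3

43/3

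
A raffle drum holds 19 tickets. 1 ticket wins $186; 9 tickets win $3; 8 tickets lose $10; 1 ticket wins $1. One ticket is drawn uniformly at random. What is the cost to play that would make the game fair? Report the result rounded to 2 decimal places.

$7.05

E[payout] = (1/19)·186 + (9/19)·3 + (8/19)·(-10) + (1/19)·1 = 134/19
Fair fee = E[payout] = 134/19 ≈ $7.05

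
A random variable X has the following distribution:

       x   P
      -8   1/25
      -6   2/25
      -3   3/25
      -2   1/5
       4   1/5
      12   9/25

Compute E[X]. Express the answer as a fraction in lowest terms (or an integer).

89/25

E[X] = (1/25)·(-8) + (2/25)·(-6) + (3/25)·(-3) + (1/5)·(-2) + (1/5)·4 + (9/25)·12
     = 89/25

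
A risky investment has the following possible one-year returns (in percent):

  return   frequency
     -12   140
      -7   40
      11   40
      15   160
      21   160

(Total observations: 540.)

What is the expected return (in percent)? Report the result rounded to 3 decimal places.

Total = 540, so P(return=-12) = 140/540, etc.
E[X] = (7/27)·(-12) + (2/27)·(-7) + (2/27)·11 + (8/27)·15 + (8/27)·21
     = 212/27 ≈ 7.852

7.852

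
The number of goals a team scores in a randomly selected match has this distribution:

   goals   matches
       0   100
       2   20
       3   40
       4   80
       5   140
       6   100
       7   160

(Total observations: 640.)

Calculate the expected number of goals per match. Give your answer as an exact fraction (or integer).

Total = 640, so P(goals=0) = 100/640, etc.
E[X] = (5/32)·0 + (1/32)·2 + (1/16)·3 + (1/8)·4 + (7/32)·5 + (5/32)·6 + (1/4)·7
     = 145/32

145/32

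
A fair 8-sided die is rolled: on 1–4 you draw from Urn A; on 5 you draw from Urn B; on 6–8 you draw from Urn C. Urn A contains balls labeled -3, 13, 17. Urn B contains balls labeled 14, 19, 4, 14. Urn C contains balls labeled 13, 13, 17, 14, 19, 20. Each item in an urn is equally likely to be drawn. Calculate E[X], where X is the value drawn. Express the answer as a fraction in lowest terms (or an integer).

E[X | Urn A] = (-3 + 13 + 17)/3 = 9
E[X | Urn B] = (14 + 19 + 4 + 14)/4 = 51/4
E[X | Urn C] = (13 + 13 + 17 + 14 + 19 + 20)/6 = 16
E[X] = (1/2)·9 + (1/8)·51/4 + (3/8)·16 = 387/32

387/32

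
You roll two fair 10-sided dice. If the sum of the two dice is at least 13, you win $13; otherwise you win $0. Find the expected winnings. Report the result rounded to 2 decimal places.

E[payout] = (16/25)·0 + (9/25)·13 = 117/25
≈ $4.68

$4.68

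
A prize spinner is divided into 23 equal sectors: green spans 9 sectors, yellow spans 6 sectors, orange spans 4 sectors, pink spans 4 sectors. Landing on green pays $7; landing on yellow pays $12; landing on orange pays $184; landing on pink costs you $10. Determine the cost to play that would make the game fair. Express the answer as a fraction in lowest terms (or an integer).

831/23 dollars

E[payout] = (9/23)·7 + (6/23)·12 + (4/23)·184 + (4/23)·(-10) = 831/23
Fair fee = E[payout] = 831/23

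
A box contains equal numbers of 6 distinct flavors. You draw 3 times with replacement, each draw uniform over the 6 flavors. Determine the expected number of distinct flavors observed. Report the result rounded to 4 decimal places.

Let Xⱼ=1 if type j appears at least once. P(Xⱼ=1) = 1 − ((6−1)/6)^3 = 91/216.
E[#distinct] = 6·91/216 = 91/36.
≈ 2.5278

2.5278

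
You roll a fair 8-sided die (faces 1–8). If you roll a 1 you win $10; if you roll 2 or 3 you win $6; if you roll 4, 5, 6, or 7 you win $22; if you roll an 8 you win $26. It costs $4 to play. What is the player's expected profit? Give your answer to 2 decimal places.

$13.00

E[payout] = (1/4)·6 + (1/8)·10 + (1/2)·22 + (1/8)·26 = 17
Expected profit = 17 − 4 = 13 ≈ $13.00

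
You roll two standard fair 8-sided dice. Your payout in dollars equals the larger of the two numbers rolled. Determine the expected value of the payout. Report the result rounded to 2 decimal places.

Distribution of the larger of the two numbers rolled: 1 w.p. 1/64, 2 w.p. 3/64, 3 w.p. 5/64, 4 w.p. 7/64, 5 w.p. 9/64, 6 w.p. 11/64, …
E[payout] = (1/64)·1 + (3/64)·2 + (5/64)·3 + (7/64)·4 + (9/64)·5 + (11/64)·6 + (13/64)·7 + (15/64)·8 = 93/16
≈ $5.81

$5.81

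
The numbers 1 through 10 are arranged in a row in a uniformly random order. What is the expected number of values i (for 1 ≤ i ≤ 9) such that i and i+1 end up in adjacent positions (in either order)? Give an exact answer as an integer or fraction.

For each i ∈ {1,…,9}, let Xᵢ = 1 if i and i+1 are adjacent. P(Xᵢ=1) = 2·(10−1)!/10! = 2/10.
By linearity, E[ΣXᵢ] = (9)·(2/10) = 9/5.

9/5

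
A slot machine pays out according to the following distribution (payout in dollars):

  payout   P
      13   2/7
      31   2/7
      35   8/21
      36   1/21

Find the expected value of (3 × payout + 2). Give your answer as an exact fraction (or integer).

594/7

E[3x+2] = (2/7)·41 + (2/7)·95 + (8/21)·107 + (1/21)·110
     = 594/7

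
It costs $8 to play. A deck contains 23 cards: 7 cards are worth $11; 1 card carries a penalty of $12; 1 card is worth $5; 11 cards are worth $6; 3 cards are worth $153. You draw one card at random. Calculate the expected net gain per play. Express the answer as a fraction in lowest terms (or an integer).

411/23 dollars

E[payout] = (7/23)·11 + (1/23)·(-12) + (1/23)·5 + (11/23)·6 + (3/23)·153 = 595/23
Expected profit = 595/23 − 8 = 411/23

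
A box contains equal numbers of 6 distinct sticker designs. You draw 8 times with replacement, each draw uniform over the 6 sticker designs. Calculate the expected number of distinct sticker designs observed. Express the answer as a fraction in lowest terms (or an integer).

1288991/279936

Let Xⱼ=1 if type j appears at least once. P(Xⱼ=1) = 1 − ((6−1)/6)^8 = 1288991/1679616.
E[#distinct] = 6·1288991/1679616 = 1288991/279936.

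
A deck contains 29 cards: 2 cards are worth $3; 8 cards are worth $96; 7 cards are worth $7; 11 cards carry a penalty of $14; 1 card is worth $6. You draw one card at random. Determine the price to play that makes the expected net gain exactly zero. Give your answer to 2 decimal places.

$23.28

E[payout] = (2/29)·3 + (8/29)·96 + (7/29)·7 + (11/29)·(-14) + (1/29)·6 = 675/29
Fair fee = E[payout] = 675/29 ≈ $23.28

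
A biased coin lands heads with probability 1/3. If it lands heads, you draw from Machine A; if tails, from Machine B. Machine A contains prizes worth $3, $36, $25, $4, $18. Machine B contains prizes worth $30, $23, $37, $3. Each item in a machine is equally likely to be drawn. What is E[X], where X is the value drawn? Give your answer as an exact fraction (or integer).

637/30 dollars

E[X | Machine A] = (3 + 36 + 25 + 4 + 18)/5 = 86/5
E[X | Machine B] = (30 + 23 + 37 + 3)/4 = 93/4
E[X] = (1/3)·86/5 + (2/3)·93/4 = 637/30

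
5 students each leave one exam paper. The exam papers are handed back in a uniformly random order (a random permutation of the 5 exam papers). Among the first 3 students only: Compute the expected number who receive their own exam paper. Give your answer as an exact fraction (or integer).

3/5

Let Xᵢ = 1 if person i gets their own exam paper. For each i, P(Xᵢ=1) = 1/5.
By linearity of expectation, E[X₁+…+X_3] = 3·(1/5) = 3/5.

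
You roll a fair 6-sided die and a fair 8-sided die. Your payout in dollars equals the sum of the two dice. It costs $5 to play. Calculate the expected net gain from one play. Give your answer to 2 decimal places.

$3.00

Distribution of the sum of the two dice: 2 w.p. 1/48, 3 w.p. 1/24, 4 w.p. 1/16, 5 w.p. 1/12, 6 w.p. 5/48, 7 w.p. 1/8, …
E[payout] = (1/48)·2 + (1/24)·3 + (1/16)·4 + (1/12)·5 + (5/48)·6 + (1/8)·7 + (1/8)·8 + (1/8)·9 + (5/48)·10 + (1/12)·11 + (1/16)·12 + (1/24)·13 + (1/48)·14 = 8
Expected profit = 8 − 5 = 3 ≈ $3.00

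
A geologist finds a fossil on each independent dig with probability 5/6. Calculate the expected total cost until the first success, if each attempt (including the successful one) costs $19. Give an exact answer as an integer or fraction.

114/5 dollars

E[#attempts] = 1/p = 6/5; E[cost] = 19·6/5 = 114/5.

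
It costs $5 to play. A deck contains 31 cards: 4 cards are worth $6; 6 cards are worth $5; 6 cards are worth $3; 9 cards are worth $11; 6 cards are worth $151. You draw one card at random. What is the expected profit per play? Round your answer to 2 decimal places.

$29.74

E[payout] = (4/31)·6 + (6/31)·5 + (6/31)·3 + (9/31)·11 + (6/31)·151 = 1077/31
Expected profit = 1077/31 − 5 = 922/31 ≈ $29.74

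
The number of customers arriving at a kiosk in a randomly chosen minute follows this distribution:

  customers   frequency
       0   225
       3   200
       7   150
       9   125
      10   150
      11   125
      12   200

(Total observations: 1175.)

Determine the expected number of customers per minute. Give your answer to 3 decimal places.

6.851

Total = 1175, so P(customers=0) = 225/1175, etc.
E[X] = (9/47)·0 + (8/47)·3 + (6/47)·7 + (5/47)·9 + (6/47)·10 + (5/47)·11 + (8/47)·12
     = 322/47 ≈ 6.851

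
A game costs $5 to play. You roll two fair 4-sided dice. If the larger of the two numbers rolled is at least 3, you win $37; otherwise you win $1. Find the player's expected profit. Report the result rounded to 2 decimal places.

$23.00

E[payout] = (1/4)·1 + (3/4)·37 = 28
Expected profit = 28 − 5 = 23 ≈ $23.00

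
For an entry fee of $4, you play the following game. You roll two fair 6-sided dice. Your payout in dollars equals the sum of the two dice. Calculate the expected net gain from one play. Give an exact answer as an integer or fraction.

Distribution of the sum of the two dice: 2 w.p. 1/36, 3 w.p. 1/18, 4 w.p. 1/12, 5 w.p. 1/9, 6 w.p. 5/36, 7 w.p. 1/6, …
E[payout] = (1/36)·2 + (1/18)·3 + (1/12)·4 + (1/9)·5 + (5/36)·6 + (1/6)·7 + (5/36)·8 + (1/9)·9 + (1/12)·10 + (1/18)·11 + (1/36)·12 = 7
Expected profit = 7 − 4 = 3

$3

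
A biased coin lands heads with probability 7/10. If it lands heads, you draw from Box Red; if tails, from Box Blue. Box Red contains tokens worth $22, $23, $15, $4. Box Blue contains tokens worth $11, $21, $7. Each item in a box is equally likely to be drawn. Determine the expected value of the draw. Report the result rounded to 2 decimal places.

$15.10

E[X | Box Red] = (22 + 23 + 15 + 4)/4 = 16
E[X | Box Blue] = (11 + 21 + 7)/3 = 13
E[X] = (7/10)·16 + (3/10)·13 = 151/10 ≈ 15.10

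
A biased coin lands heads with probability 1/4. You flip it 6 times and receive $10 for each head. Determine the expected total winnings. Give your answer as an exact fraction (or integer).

E[#heads] = 6·1/4 = 3/2 (linearity over flips).
E[winnings] = 10·3/2 = 15.

$15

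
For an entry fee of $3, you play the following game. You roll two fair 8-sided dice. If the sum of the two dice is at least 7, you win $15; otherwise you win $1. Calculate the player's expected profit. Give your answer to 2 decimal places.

$8.72

E[payout] = (15/64)·1 + (49/64)·15 = 375/32
Expected profit = 375/32 − 3 = 279/32 ≈ $8.72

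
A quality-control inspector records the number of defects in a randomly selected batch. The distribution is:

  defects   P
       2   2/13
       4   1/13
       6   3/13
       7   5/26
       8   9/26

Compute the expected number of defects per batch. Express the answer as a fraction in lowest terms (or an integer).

E[X] = (2/13)·2 + (1/13)·4 + (3/13)·6 + (5/26)·7 + (9/26)·8
     = 159/26

159/26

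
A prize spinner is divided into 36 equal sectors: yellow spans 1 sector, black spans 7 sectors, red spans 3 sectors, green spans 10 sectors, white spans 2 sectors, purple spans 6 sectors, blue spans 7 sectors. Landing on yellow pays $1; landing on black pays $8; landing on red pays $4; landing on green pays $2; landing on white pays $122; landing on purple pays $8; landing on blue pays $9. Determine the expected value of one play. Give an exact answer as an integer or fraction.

E[payout] = (1/36)·1 + (7/36)·8 + (3/36)·4 + (10/36)·2 + (2/36)·122 + (6/36)·8 + (7/36)·9 = 37/3

37/3 dollars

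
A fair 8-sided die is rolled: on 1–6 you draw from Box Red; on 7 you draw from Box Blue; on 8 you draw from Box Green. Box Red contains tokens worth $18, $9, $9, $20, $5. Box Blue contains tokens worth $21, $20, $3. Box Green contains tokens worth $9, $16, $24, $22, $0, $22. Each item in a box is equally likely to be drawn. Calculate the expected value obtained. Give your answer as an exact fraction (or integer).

E[X | Box Red] = (18 + 9 + 9 + 20 + 5)/5 = 61/5
E[X | Box Blue] = (21 + 20 + 3)/3 = 44/3
E[X | Box Green] = (9 + 16 + 24 + 22 + 0 + 22)/6 = 31/2
E[X] = (3/4)·61/5 + (1/8)·44/3 + (1/8)·31/2 = 3101/240

3101/240 dollars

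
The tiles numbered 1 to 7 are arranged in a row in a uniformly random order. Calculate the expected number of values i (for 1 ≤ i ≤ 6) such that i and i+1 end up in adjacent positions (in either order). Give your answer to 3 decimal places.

1.714

For each i ∈ {1,…,6}, let Xᵢ = 1 if i and i+1 are adjacent. P(Xᵢ=1) = 2·(7−1)!/7! = 2/7.
By linearity, E[ΣXᵢ] = (6)·(2/7) = 12/7.
≈ 1.714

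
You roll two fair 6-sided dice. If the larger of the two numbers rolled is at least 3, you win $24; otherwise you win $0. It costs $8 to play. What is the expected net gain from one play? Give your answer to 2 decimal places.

E[payout] = (1/9)·0 + (8/9)·24 = 64/3
Expected profit = 64/3 − 8 = 40/3 ≈ $13.33

$13.33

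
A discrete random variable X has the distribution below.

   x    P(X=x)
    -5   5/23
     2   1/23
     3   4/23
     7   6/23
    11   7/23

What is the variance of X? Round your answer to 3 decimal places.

E[X] = (5/23)·(-5) + (1/23)·2 + (4/23)·3 + (6/23)·7 + (7/23)·11 = 108/23
E[X²] = (5/23)·25 + (1/23)·4 + (4/23)·9 + (6/23)·49 + (7/23)·121 = 1306/23
Var(X) = 1306/23 − (108/23)² = 18374/529 ≈ 34.733

34.733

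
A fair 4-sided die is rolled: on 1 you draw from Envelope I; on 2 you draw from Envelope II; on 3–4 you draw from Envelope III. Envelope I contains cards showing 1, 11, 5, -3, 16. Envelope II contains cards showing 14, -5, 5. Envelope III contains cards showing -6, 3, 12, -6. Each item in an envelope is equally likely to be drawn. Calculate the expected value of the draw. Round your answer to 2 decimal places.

E[X | Envelope I] = (1 + 11 + 5 − 3 + 16)/5 = 6
E[X | Envelope II] = (14 − 5 + 5)/3 = 14/3
E[X | Envelope III] = (-6 + 3 + 12 − 6)/4 = 3/4
E[X] = (1/4)·6 + (1/4)·14/3 + (1/2)·3/4 = 73/24 ≈ 3.04

3.04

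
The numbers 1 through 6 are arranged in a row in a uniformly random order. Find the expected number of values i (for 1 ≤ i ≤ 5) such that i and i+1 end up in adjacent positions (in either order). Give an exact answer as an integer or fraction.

For each i ∈ {1,…,5}, let Xᵢ = 1 if i and i+1 are adjacent. P(Xᵢ=1) = 2·(6−1)!/6! = 2/6.
By linearity, E[ΣXᵢ] = (5)·(2/6) = 5/3.

5/3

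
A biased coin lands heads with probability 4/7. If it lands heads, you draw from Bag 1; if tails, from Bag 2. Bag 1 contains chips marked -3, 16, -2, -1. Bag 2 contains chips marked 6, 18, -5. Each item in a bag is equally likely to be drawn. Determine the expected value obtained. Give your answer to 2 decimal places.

4.14

E[X | Bag 1] = (-3 + 16 − 2 − 1)/4 = 5/2
E[X | Bag 2] = (6 + 18 − 5)/3 = 19/3
E[X] = (4/7)·5/2 + (3/7)·19/3 = 29/7 ≈ 4.14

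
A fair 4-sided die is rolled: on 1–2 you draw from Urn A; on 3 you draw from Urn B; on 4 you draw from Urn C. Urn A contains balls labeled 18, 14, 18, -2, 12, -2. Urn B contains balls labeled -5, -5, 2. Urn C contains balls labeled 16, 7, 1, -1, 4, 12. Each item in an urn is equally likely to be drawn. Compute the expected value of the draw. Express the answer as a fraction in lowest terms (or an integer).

139/24

E[X | Urn A] = (18 + 14 + 18 − 2 + 12 − 2)/6 = 29/3
E[X | Urn B] = (-5 − 5 + 2)/3 = -8/3
E[X | Urn C] = (16 + 7 + 1 − 1 + 4 + 12)/6 = 13/2
E[X] = (1/2)·29/3 + (1/4)·(-8/3) + (1/4)·13/2 = 139/24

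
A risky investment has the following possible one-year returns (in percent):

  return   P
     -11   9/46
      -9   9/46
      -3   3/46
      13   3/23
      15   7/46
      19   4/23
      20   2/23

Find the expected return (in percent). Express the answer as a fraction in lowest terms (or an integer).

113/23

E[X] = (9/46)·(-11) + (9/46)·(-9) + (3/46)·(-3) + (3/23)·13 + (7/46)·15 + (4/23)·19 + (2/23)·20
     = 113/23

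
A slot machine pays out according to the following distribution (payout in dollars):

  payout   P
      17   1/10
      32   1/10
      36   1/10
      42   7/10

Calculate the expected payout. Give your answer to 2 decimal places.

E[X] = (1/10)·17 + (1/10)·32 + (1/10)·36 + (7/10)·42
     = 379/10 ≈ 37.90

$37.90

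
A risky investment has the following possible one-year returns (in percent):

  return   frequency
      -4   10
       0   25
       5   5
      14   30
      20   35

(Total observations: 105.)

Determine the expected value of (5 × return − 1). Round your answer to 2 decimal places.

51.62

Total = 105, so P(return=-4) = 10/105, etc.
E[5x-1] = (2/21)·(-21) + (5/21)·(-1) + (1/21)·24 + (2/7)·69 + (1/3)·99
     = 1084/21 ≈ 51.62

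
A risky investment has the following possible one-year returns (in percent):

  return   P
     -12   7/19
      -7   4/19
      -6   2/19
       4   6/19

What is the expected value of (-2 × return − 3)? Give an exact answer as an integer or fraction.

E[-2x-3] = (7/19)·21 + (4/19)·11 + (2/19)·9 + (6/19)·(-11)
     = 143/19

143/19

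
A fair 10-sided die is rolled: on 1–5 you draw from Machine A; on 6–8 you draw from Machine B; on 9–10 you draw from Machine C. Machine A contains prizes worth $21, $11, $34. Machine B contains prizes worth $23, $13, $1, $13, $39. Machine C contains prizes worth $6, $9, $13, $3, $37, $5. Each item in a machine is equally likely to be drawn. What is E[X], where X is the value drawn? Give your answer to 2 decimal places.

E[X | Machine A] = (21 + 11 + 34)/3 = 22
E[X | Machine B] = (23 + 13 + 1 + 13 + 39)/5 = 89/5
E[X | Machine C] = (6 + 9 + 13 + 3 + 37 + 5)/6 = 73/6
E[X] = (1/2)·22 + (3/10)·89/5 + (1/5)·73/6 = 1408/75 ≈ 18.77

$18.77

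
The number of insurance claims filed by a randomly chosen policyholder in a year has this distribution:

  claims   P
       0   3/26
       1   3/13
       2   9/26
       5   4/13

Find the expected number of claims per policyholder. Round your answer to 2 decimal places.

E[X] = (3/26)·0 + (3/13)·1 + (9/26)·2 + (4/13)·5
     = 32/13 ≈ 2.46

2.46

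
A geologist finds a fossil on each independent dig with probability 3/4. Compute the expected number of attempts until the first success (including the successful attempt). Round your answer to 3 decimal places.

1.333

For a geometric distribution, E[trials] = 1/p = 1/(3/4) = 4/3.
≈ 1.333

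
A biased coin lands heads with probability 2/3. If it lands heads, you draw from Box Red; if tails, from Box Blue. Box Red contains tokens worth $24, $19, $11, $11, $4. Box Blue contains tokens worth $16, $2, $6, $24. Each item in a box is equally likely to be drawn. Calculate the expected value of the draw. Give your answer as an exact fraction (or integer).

E[X | Box Red] = (24 + 19 + 11 + 11 + 4)/5 = 69/5
E[X | Box Blue] = (16 + 2 + 6 + 24)/4 = 12
E[X] = (2/3)·69/5 + (1/3)·12 = 66/5

66/5 dollars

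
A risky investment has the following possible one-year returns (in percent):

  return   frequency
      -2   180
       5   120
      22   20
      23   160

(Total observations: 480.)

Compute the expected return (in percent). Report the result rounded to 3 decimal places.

9.083

Total = 480, so P(return=-2) = 180/480, etc.
E[X] = (3/8)·(-2) + (1/4)·5 + (1/24)·22 + (1/3)·23
     = 109/12 ≈ 9.083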